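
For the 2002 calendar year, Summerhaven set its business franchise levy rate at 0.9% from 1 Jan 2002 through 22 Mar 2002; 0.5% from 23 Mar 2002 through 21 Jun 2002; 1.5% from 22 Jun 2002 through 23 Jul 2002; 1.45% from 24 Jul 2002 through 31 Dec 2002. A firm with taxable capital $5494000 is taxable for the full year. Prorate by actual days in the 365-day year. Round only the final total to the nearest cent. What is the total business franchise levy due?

1 Jan – 22 Mar 2002: 81 days at 0.9% → $5494000 × 0.9% × 81/365 = $10972.9479
23 Mar – 21 Jun 2002: 91 days at 0.5% → $5494000 × 0.5% × 91/365 = $6848.6849
22 Jun – 23 Jul 2002: 32 days at 1.5% → $5494000 × 1.5% × 32/365 = $7224.9863
24 Jul – 31 Dec 2002: 161 days at 1.45% → $5494000 × 1.45% × 161/365 = $35139.0219
Total = $60185.6411

$60185.64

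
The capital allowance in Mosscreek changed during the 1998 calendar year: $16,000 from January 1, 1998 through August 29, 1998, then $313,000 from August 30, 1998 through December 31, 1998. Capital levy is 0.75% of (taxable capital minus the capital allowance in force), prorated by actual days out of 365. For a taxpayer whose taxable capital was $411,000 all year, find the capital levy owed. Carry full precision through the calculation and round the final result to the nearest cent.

$2,205.76

January 1 – August 29, 1998: 241 days, exemption $16,000 → ($411,000 − $16,000) × 0.75% × 241/365 = $1,956.0616
August 30 – December 31, 1998: 124 days, exemption $313,000 → ($411,000 − $313,000) × 0.75% × 124/365 = $249.6986
Total = $2,205.7603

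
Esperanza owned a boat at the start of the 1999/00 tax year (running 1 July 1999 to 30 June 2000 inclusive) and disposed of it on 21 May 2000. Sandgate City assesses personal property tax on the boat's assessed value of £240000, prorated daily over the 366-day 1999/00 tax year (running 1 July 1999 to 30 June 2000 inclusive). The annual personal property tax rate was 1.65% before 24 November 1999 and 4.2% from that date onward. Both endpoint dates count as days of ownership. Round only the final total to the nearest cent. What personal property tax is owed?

£6537.05

1 July – 23 November 1999: 146 days at 1.65% → £240000 × 1.65% × 146/366 = £1579.6721
24 November 1999 – 21 May 2000: 180 days at 4.2% → £240000 × 4.2% × 180/366 = £4957.3770
Total = £6537.0492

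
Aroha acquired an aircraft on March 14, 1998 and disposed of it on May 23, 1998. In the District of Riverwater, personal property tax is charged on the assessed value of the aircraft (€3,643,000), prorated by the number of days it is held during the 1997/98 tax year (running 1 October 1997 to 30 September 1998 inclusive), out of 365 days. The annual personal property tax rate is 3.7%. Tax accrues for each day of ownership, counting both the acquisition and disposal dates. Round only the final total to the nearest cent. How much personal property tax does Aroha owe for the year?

€26,219.62

Days held (March 14 – May 23, 1998): 71 out of 365
Tax = €3,643,000 × 3.7% × 71/365 = €26,219.6192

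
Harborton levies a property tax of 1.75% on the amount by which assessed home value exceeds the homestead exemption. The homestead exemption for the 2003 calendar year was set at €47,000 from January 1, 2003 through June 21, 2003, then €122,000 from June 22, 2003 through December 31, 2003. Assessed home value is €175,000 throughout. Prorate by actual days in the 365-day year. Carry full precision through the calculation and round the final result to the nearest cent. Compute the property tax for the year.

€1,545.99

January 1 – June 21, 2003: 172 days, exemption €47,000 → (€175,000 − €47,000) × 1.75% × 172/365 = €1,055.5616
June 22 – December 31, 2003: 193 days, exemption €122,000 → (€175,000 − €122,000) × 1.75% × 193/365 = €490.4315
Total = €1,545.9932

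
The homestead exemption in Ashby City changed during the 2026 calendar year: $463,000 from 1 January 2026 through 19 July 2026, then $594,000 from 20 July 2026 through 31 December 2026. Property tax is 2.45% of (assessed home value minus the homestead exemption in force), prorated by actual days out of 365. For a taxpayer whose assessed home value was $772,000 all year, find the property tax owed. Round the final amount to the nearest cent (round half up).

1 January – 19 July 2026: 200 days, exemption $463,000 → ($772,000 − $463,000) × 2.45% × 200/365 = $4,148.2192
20 July – 31 December 2026: 165 days, exemption $594,000 → ($772,000 − $594,000) × 2.45% × 165/365 = $1,971.4110
Total = $6,119.6301

$6,119.63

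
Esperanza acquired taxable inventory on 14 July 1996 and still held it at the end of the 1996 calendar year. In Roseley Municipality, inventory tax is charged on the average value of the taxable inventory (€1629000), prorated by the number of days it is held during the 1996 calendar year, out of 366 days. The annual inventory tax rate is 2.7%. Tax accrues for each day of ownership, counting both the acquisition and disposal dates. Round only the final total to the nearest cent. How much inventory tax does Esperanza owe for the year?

Days held (14 July – 31 December 1996): 171 out of 366
Tax = €1629000 × 2.7% × 171/366 = €20549.4344

€20549.43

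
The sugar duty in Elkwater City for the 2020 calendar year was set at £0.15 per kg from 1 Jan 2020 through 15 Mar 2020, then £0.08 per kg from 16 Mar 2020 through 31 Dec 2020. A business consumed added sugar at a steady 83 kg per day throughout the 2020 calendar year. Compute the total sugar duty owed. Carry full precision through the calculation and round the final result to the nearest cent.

1 Jan – 15 Mar 2020: 75 days × 83 kg/day = 6,225 kg at £0.15/kg → £933.75
16 Mar – 31 Dec 2020: 291 days × 83 kg/day = 24,153 kg at £0.08/kg → £1,932.24

£2,865.99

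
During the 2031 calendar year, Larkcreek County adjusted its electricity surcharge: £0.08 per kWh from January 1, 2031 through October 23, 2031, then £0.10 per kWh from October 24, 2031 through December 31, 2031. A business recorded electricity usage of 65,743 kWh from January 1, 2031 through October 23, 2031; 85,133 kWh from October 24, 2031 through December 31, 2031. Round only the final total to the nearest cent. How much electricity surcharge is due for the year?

£13772.74

January 1 – October 23, 2031: 65,743 kWh at £0.08/kWh → £5259.44
October 24 – December 31, 2031: 85,133 kWh at £0.10/kWh → £8513.30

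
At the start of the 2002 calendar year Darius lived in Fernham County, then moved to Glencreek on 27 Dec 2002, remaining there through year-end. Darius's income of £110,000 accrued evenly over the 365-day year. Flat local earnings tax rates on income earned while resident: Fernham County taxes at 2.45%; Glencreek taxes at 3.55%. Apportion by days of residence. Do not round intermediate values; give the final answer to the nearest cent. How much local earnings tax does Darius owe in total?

£2,711.58

Fernham County, 1 Jan – 26 Dec 2002: 360 days → £110,000 × 2.45% × 360/365 = £2,658.0822
Glencreek, 27 Dec – 31 Dec 2002: 5 days → £110,000 × 3.55% × 5/365 = £53.4932
Total = £2,711.5753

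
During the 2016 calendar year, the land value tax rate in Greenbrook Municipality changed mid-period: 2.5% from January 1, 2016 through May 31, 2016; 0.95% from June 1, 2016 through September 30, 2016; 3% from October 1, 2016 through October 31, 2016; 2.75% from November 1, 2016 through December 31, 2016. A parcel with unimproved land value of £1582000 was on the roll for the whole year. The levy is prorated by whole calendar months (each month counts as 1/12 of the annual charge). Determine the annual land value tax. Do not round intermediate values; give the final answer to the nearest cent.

January 1 – May 31, 2016: 5 months at 2.5% → £1582000 × 2.5% × 5/12 = £16479.1667
June 1 – September 30, 2016: 4 months at 0.95% → £1582000 × 0.95% × 4/12 = £5009.6667
October 1 – October 31, 2016: 1 month at 3% → £1582000 × 3% × 1/12 = £3955.0000
November 1 – December 31, 2016: 2 months at 2.75% → £1582000 × 2.75% × 2/12 = £7250.8333
Total = £32694.6667

£32694.67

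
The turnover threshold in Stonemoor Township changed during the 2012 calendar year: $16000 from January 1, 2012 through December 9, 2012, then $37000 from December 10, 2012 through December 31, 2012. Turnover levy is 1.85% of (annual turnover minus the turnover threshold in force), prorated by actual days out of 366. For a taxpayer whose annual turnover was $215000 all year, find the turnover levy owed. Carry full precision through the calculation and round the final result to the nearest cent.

January 1 – December 9, 2012: 344 days, exemption $16000 → ($215000 − $16000) × 1.85% × 344/366 = $3460.2077
December 10 – December 31, 2012: 22 days, exemption $37000 → ($215000 − $37000) × 1.85% × 22/366 = $197.9399
Total = $3658.1475

$3658.15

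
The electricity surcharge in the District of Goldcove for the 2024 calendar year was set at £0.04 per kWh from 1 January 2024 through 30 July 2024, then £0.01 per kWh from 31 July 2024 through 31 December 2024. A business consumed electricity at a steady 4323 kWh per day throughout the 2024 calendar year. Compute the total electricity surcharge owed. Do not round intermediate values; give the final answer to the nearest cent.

1 January – 30 July 2024: 212 days × 4323 kWh/day = 916,476 kWh at £0.04/kWh → £36,659.04
31 July – 31 December 2024: 154 days × 4323 kWh/day = 665,742 kWh at £0.01/kWh → £6,657.42

£43,316.46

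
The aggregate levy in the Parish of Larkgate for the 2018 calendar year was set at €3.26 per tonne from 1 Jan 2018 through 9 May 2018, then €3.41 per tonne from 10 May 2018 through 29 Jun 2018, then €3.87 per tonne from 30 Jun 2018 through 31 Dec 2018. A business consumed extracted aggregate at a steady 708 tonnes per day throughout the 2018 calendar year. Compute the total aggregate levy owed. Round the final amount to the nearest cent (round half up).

1 Jan – 9 May 2018: 129 days × 708 tonnes/day = 91,332 tonnes at €3.26/tonne → €297,742.32
10 May – 29 Jun 2018: 51 days × 708 tonnes/day = 36,108 tonnes at €3.41/tonne → €123,128.28
30 Jun – 31 Dec 2018: 185 days × 708 tonnes/day = 130,980 tonnes at €3.87/tonne → €506,892.60

€927,763.20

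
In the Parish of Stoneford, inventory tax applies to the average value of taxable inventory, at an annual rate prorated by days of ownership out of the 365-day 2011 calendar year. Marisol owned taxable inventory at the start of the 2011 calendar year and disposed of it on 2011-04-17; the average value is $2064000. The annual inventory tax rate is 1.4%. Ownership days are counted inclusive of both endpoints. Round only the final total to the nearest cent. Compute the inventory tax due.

Days held (2011-01-01 to 2011-04-17): 107 out of 365
Tax = $2064000 × 1.4% × 107/365 = $8470.8822

$8470.88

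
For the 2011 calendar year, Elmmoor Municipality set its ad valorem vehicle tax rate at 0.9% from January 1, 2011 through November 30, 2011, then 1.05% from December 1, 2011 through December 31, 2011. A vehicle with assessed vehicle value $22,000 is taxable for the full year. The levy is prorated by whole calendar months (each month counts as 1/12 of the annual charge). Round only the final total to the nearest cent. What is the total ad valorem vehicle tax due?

$200.75

January 1 – November 30, 2011: 11 months at 0.9% → $22,000 × 0.9% × 11/12 = $181.5000
December 1 – December 31, 2011: 1 month at 1.05% → $22,000 × 1.05% × 1/12 = $19.2500
Total = $200.7500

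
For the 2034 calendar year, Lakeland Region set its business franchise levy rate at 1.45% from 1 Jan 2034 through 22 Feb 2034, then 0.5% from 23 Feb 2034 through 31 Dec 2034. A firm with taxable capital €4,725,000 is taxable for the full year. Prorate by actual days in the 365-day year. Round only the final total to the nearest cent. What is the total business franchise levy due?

€30,142.91

1 Jan – 22 Feb 2034: 53 days at 1.45% → €4,725,000 × 1.45% × 53/365 = €9,948.3904
23 Feb – 31 Dec 2034: 312 days at 0.5% → €4,725,000 × 0.5% × 312/365 = €20,194.5205
Total = €30,142.9110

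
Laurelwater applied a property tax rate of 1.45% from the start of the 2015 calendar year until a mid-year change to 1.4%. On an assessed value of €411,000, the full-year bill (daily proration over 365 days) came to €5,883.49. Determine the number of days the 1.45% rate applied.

Let d = days at the first rate; then 365 − d days at the second rate.
€411,000 × [1.45%·d + 1.4%·(365−d)] / 365 = €5,883.49
Solving gives d = 230, so the new rate took effect on 19 Aug 2015.

230 days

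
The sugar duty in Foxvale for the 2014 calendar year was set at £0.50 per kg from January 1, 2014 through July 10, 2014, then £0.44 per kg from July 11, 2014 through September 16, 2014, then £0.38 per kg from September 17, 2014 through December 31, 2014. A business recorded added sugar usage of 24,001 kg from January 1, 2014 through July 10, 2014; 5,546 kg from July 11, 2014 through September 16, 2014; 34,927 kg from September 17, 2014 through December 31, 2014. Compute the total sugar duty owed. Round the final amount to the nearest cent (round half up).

£27,713.00

January 1 – July 10, 2014: 24,001 kg at £0.50/kg → £12,000.50
July 11 – September 16, 2014: 5,546 kg at £0.44/kg → £2,440.24
September 17 – December 31, 2014: 34,927 kg at £0.38/kg → £13,272.26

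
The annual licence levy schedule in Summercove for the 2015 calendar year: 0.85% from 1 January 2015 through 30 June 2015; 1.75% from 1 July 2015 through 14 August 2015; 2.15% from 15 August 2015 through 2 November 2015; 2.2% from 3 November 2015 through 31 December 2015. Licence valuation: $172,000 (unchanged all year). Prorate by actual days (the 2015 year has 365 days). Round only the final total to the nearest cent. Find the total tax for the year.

$2,518.27

1 January – 30 June 2015: 181 days at 0.85% → $172,000 × 0.85% × 181/365 = $724.9918
1 July – 14 August 2015: 45 days at 1.75% → $172,000 × 1.75% × 45/365 = $371.0959
15 August – 2 November 2015: 80 days at 2.15% → $172,000 × 2.15% × 80/365 = $810.5205
3 November – 31 December 2015: 59 days at 2.2% → $172,000 × 2.2% × 59/365 = $611.6603
Total = $2,518.2685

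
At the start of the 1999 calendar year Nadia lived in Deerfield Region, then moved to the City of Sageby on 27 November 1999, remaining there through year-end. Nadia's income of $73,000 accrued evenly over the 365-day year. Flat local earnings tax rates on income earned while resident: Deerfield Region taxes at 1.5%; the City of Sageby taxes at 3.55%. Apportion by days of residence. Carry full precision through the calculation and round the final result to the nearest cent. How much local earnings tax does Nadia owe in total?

Deerfield Region, 1 January – 26 November 1999: 330 days → $73,000 × 1.5% × 330/365 = $990.0000
The City of Sageby, 27 November – 31 December 1999: 35 days → $73,000 × 3.55% × 35/365 = $248.5000
Total = $1,238.5000

$1,238.50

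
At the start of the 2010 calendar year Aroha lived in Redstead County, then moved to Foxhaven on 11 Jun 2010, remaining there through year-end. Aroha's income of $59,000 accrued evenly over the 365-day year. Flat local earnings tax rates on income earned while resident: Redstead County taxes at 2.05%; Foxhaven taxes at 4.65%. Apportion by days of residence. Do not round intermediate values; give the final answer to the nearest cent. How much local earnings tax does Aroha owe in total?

Redstead County, 1 Jan – 10 Jun 2010: 161 days → $59,000 × 2.05% × 161/365 = $533.5055
Foxhaven, 11 Jun – 31 Dec 2010: 204 days → $59,000 × 4.65% × 204/365 = $1,533.3534
Total = $2,066.8589

$2,066.86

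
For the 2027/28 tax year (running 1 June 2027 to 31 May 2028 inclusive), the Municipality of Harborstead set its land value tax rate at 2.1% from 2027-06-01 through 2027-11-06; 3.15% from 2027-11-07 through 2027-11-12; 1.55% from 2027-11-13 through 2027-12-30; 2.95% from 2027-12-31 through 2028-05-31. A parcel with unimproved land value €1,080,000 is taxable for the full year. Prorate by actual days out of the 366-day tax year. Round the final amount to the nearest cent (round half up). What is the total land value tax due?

€25,924.43

2027-06-01 to 2027-11-06: 159 days at 2.1% → €1,080,000 × 2.1% × 159/366 = €9,852.7869
2027-11-07 to 2027-11-12: 6 days at 3.15% → €1,080,000 × 3.15% × 6/366 = €557.7049
2027-11-13 to 2027-12-30: 48 days at 1.55% → €1,080,000 × 1.55% × 48/366 = €2,195.4098
2027-12-31 to 2028-05-31: 153 days at 2.95% → €1,080,000 × 2.95% × 153/366 = €13,318.5246
Total = €25,924.4262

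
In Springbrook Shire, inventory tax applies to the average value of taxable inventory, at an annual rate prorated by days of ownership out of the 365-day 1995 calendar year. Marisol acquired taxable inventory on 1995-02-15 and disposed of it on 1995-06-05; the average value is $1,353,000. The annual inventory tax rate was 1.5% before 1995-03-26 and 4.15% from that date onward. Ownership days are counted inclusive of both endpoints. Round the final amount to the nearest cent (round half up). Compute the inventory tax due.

1995-02-15 to 1995-03-25: 39 days at 1.5% → $1,353,000 × 1.5% × 39/365 = $2,168.5068
1995-03-26 to 1995-06-05: 72 days at 4.15% → $1,353,000 × 4.15% × 72/365 = $11,076.0658
Total = $13,244.5726

$13,244.57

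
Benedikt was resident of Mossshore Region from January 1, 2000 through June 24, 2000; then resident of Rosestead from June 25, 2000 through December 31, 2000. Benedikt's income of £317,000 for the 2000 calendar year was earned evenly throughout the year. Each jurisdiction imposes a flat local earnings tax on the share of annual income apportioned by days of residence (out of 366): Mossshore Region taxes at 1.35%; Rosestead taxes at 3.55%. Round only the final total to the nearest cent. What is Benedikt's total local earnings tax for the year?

Mossshore Region, January 1 – June 24, 2000: 176 days → £317,000 × 1.35% × 176/366 = £2,057.9016
Rosestead, June 25 – December 31, 2000: 190 days → £317,000 × 3.55% × 190/366 = £5,841.9809
Total = £7,899.8825

£7,899.88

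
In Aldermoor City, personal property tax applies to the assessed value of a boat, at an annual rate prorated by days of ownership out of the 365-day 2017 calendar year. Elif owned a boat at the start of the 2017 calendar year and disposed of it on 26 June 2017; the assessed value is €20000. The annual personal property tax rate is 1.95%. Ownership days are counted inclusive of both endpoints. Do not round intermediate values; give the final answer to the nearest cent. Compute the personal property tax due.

€189.12

Days held (1 January – 26 June 2017): 177 out of 365
Tax = €20000 × 1.95% × 177/365 = €189.1233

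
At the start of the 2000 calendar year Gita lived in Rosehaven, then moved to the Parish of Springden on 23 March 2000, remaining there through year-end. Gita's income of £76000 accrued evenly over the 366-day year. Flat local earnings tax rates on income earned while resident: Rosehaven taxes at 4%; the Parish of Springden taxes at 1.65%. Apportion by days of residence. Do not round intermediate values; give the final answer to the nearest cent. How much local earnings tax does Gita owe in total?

Rosehaven, 1 January – 22 March 2000: 82 days → £76000 × 4% × 82/366 = £681.0929
The Parish of Springden, 23 March – 31 December 2000: 284 days → £76000 × 1.65% × 284/366 = £973.0492
Total = £1654.1421

£1654.14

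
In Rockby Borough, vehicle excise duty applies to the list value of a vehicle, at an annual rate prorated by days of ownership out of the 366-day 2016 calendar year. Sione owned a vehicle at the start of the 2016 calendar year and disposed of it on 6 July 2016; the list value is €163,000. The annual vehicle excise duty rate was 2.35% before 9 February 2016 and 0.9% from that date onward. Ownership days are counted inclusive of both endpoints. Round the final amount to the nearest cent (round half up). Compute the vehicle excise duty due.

1 January – 8 February 2016: 39 days at 2.35% → €163,000 × 2.35% × 39/366 = €408.1680
9 February – 6 July 2016: 149 days at 0.9% → €163,000 × 0.9% × 149/366 = €597.2213
Total = €1,005.3893

€1,005.39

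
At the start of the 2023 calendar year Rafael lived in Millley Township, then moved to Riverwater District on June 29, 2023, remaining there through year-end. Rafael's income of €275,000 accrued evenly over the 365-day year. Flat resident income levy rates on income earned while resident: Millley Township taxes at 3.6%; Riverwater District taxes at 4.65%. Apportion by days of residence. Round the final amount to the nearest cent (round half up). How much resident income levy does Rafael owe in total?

Millley Township, January 1 – June 28, 2023: 179 days → €275,000 × 3.6% × 179/365 = €4,855.0685
Riverwater District, June 29 – December 31, 2023: 186 days → €275,000 × 4.65% × 186/365 = €6,516.3699
Total = €11,371.4384

€11,371.44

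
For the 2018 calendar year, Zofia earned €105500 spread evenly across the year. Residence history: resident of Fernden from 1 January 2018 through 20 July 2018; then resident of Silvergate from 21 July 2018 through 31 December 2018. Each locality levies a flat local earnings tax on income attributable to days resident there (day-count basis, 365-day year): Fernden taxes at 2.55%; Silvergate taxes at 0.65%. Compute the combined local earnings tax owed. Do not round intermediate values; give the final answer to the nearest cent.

€1789.60

Fernden, 1 January – 20 July 2018: 201 days → €105500 × 2.55% × 201/365 = €1481.4801
Silvergate, 21 July – 31 December 2018: 164 days → €105500 × 0.65% × 164/365 = €308.1178
Total = €1789.5979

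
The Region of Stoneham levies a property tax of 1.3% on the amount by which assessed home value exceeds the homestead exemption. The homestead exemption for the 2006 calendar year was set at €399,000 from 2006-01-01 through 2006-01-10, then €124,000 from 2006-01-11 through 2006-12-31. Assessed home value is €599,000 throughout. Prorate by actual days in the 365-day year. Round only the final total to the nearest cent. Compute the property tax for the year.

2006-01-01 to 2006-01-10: 10 days, exemption €399,000 → (€599,000 − €399,000) × 1.3% × 10/365 = €71.2329
2006-01-11 to 2006-12-31: 355 days, exemption €124,000 → (€599,000 − €124,000) × 1.3% × 355/365 = €6,005.8219
Total = €6,077.0548

€6,077.05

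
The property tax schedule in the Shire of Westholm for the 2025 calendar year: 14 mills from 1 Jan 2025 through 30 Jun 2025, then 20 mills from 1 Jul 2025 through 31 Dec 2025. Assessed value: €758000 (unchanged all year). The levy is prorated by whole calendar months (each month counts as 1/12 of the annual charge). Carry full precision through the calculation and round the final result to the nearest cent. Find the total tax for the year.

€12886.00

1 Jan – 30 Jun 2025: 6 months at 14 mills → €758000 × 1.4% × 6/12 = €5306.0000
1 Jul – 31 Dec 2025: 6 months at 20 mills → €758000 × 2% × 6/12 = €7580.0000
Total = €12886.0000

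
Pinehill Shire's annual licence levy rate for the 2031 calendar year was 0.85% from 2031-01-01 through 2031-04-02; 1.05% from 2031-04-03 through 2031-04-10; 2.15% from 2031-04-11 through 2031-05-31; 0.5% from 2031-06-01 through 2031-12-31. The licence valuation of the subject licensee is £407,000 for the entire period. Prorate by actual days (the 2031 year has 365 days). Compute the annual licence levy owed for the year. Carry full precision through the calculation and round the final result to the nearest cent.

2031-01-01 to 2031-04-02: 92 days at 0.85% → £407,000 × 0.85% × 92/365 = £871.9836
2031-04-03 to 2031-04-10: 8 days at 1.05% → £407,000 × 1.05% × 8/365 = £93.6658
2031-04-11 to 2031-05-31: 51 days at 2.15% → £407,000 × 2.15% × 51/365 = £1,222.6726
2031-06-01 to 2031-12-31: 214 days at 0.5% → £407,000 × 0.5% × 214/365 = £1,193.1233
Total = £3,381.4452

£3,381.45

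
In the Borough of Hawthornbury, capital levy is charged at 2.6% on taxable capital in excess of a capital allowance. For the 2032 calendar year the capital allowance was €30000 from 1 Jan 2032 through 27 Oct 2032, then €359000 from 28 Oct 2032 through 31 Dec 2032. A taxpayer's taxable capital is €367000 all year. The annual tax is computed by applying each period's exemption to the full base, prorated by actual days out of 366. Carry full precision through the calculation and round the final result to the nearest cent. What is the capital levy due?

€7242.85

1 Jan – 27 Oct 2032: 301 days, exemption €30000 → (€367000 − €30000) × 2.6% × 301/366 = €7205.9071
28 Oct – 31 Dec 2032: 65 days, exemption €359000 → (€367000 − €359000) × 2.6% × 65/366 = €36.9399
Total = €7242.8470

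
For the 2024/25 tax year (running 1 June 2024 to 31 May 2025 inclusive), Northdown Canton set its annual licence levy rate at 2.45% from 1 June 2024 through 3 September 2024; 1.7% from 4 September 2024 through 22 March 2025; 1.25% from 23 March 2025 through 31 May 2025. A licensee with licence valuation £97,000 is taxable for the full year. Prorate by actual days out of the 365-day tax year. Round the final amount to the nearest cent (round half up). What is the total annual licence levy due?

1 June – 3 September 2024: 95 days at 2.45% → £97,000 × 2.45% × 95/365 = £618.5411
4 September 2024 – 22 March 2025: 200 days at 1.7% → £97,000 × 1.7% × 200/365 = £903.5616
23 March – 31 May 2025: 70 days at 1.25% → £97,000 × 1.25% × 70/365 = £232.5342
Total = £1,754.6370

£1,754.64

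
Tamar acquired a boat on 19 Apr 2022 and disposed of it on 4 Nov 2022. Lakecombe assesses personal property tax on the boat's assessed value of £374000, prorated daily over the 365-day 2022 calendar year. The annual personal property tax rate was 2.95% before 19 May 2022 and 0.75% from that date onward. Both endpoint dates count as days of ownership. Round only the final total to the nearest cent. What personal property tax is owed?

£2213.26

19 Apr – 18 May 2022: 30 days at 2.95% → £374000 × 2.95% × 30/365 = £906.8219
19 May – 4 Nov 2022: 170 days at 0.75% → £374000 × 0.75% × 170/365 = £1306.4384
Total = £2213.2603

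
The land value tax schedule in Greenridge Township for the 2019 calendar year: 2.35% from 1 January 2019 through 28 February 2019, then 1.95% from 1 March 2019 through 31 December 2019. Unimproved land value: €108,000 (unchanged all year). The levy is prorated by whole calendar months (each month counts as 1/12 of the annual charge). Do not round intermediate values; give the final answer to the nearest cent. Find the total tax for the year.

1 January – 28 February 2019: 2 months at 2.35% → €108,000 × 2.35% × 2/12 = €423.0000
1 March – 31 December 2019: 10 months at 1.95% → €108,000 × 1.95% × 10/12 = €1,755.0000
Total = €2,178.0000

€2,178.00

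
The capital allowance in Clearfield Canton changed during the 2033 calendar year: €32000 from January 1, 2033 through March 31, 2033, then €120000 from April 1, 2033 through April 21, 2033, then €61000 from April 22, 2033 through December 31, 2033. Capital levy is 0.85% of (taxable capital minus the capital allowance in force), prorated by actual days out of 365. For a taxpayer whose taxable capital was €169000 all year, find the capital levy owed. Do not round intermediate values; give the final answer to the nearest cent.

€949.93

January 1 – March 31, 2033: 90 days, exemption €32000 → (€169000 − €32000) × 0.85% × 90/365 = €287.1370
April 1 – April 21, 2033: 21 days, exemption €120000 → (€169000 − €120000) × 0.85% × 21/365 = €23.9630
April 22 – December 31, 2033: 254 days, exemption €61000 → (€169000 − €61000) × 0.85% × 254/365 = €638.8274
Total = €949.9274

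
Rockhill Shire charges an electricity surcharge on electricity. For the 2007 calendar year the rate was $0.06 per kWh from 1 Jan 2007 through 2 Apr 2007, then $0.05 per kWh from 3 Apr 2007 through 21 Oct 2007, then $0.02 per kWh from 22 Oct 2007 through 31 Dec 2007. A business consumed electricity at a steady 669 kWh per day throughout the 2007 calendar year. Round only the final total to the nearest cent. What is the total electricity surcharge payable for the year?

$11399.76

1 Jan – 2 Apr 2007: 92 days × 669 kWh/day = 61,548 kWh at $0.06/kWh → $3692.88
3 Apr – 21 Oct 2007: 202 days × 669 kWh/day = 135,138 kWh at $0.05/kWh → $6756.90
22 Oct – 31 Dec 2007: 71 days × 669 kWh/day = 47,499 kWh at $0.02/kWh → $949.98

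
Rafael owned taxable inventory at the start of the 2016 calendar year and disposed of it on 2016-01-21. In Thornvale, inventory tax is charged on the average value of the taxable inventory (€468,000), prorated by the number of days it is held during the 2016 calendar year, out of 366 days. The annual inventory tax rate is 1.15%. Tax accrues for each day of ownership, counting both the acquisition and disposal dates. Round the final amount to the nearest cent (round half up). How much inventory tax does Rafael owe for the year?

Days held (2016-01-01 to 2016-01-21): 21 out of 366
Tax = €468,000 × 1.15% × 21/366 = €308.8033

€308.80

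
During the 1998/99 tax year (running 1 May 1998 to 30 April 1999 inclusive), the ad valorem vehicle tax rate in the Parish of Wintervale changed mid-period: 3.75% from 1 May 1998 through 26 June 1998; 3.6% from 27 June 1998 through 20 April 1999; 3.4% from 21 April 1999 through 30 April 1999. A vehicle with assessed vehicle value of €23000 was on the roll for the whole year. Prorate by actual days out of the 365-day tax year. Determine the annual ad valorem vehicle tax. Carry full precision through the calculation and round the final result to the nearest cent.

€832.13

1 May – 26 June 1998: 57 days at 3.75% → €23000 × 3.75% × 57/365 = €134.6918
27 June 1998 – 20 April 1999: 298 days at 3.6% → €23000 × 3.6% × 298/365 = €676.0110
21 April – 30 April 1999: 10 days at 3.4% → €23000 × 3.4% × 10/365 = €21.4247
Total = €832.1274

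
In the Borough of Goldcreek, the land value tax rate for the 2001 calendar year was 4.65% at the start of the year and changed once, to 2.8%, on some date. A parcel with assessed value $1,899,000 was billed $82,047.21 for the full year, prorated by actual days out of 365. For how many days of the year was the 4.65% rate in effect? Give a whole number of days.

Let d = days at the first rate; then 365 − d days at the second rate.
$1,899,000 × [4.65%·d + 2.8%·(365−d)] / 365 = $82,047.21
Solving gives d = 300, so the new rate took effect on 28 Oct 2001.

300 days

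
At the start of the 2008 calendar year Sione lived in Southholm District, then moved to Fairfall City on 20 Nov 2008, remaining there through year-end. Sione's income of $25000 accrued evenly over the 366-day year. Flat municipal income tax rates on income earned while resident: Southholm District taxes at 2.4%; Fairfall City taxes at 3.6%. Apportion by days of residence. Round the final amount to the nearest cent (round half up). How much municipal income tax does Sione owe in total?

$634.43

Southholm District, 1 Jan – 19 Nov 2008: 324 days → $25000 × 2.4% × 324/366 = $531.1475
Fairfall City, 20 Nov – 31 Dec 2008: 42 days → $25000 × 3.6% × 42/366 = $103.2787
Total = $634.4262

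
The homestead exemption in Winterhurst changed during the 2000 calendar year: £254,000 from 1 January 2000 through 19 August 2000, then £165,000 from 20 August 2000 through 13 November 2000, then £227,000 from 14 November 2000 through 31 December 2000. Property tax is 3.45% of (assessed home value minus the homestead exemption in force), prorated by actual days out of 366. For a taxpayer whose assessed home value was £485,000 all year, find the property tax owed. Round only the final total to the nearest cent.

1 January – 19 August 2000: 232 days, exemption £254,000 → (£485,000 − £254,000) × 3.45% × 232/366 = £5,051.7049
20 August – 13 November 2000: 86 days, exemption £165,000 → (£485,000 − £165,000) × 3.45% × 86/366 = £2,594.0984
14 November – 31 December 2000: 48 days, exemption £227,000 → (£485,000 − £227,000) × 3.45% × 48/366 = £1,167.3443
Total = £8,813.1475

£8,813.15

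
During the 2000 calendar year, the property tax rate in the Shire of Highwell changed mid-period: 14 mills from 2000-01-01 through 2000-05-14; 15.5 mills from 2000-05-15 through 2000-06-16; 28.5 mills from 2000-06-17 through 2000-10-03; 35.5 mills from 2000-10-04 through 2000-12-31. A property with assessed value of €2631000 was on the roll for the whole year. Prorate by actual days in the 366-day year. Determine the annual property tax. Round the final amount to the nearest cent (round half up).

€62306.54

2000-01-01 to 2000-05-14: 135 days at 14 mills → €2631000 × 1.4% × 135/366 = €13586.3115
2000-05-15 to 2000-06-16: 33 days at 15.5 mills → €2631000 × 1.55% × 33/366 = €3676.9303
2000-06-17 to 2000-10-03: 109 days at 28.5 mills → €2631000 × 2.85% × 109/366 = €22331.1516
2000-10-04 to 2000-12-31: 89 days at 35.5 mills → €2631000 × 3.55% × 89/366 = €22712.1434
Total = €62306.5369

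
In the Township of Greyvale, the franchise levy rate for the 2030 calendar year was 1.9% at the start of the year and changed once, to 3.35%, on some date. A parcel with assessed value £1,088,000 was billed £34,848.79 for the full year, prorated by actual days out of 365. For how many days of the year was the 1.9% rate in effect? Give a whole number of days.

37 days

Let d = days at the first rate; then 365 − d days at the second rate.
£1,088,000 × [1.9%·d + 3.35%·(365−d)] / 365 = £34,848.79
Solving gives d = 37, so the new rate took effect on 7 February 2030.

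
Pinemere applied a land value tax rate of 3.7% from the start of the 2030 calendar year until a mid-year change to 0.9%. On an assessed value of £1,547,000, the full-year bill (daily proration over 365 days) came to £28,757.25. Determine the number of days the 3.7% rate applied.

Let d = days at the first rate; then 365 − d days at the second rate.
£1,547,000 × [3.7%·d + 0.9%·(365−d)] / 365 = £28,757.25
Solving gives d = 125, so the new rate took effect on May 6, 2030.

125 days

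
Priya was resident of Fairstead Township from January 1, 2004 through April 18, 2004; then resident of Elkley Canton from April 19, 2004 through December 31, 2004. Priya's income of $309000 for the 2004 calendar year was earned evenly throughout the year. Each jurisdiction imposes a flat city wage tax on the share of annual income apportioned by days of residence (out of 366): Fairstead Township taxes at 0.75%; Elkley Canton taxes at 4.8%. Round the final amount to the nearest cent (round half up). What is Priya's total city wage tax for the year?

Fairstead Township, January 1 – April 18, 2004: 109 days → $309000 × 0.75% × 109/366 = $690.1844
Elkley Canton, April 19 – December 31, 2004: 257 days → $309000 × 4.8% × 257/366 = $10414.8197
Total = $11105.0041

$11105.00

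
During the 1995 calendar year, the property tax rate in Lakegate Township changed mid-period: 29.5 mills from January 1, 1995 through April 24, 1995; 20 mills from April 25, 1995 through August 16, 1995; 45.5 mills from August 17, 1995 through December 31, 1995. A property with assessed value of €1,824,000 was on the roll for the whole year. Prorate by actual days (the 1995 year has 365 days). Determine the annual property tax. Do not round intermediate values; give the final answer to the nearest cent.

January 1 – April 24, 1995: 114 days at 29.5 mills → €1,824,000 × 2.95% × 114/365 = €16,805.7863
April 25 – August 16, 1995: 114 days at 20 mills → €1,824,000 × 2% × 114/365 = €11,393.7534
August 17 – December 31, 1995: 137 days at 45.5 mills → €1,824,000 × 4.55% × 137/365 = €31,150.4219
Total = €59,349.9616

€59,349.96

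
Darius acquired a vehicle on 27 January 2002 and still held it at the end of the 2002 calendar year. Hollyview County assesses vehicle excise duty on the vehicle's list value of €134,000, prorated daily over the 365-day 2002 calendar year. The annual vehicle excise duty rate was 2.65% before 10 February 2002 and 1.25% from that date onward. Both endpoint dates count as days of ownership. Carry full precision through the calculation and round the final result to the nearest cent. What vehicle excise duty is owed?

27 January – 9 February 2002: 14 days at 2.65% → €134,000 × 2.65% × 14/365 = €136.2027
10 February – 31 December 2002: 325 days at 1.25% → €134,000 × 1.25% × 325/365 = €1,491.4384
Total = €1,627.6411

€1,627.64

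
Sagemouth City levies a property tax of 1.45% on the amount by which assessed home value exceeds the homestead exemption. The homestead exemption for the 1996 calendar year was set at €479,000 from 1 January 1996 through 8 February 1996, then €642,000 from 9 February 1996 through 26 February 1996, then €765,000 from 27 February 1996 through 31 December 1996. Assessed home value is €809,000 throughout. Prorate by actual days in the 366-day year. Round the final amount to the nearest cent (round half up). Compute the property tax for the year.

€1,167.61

1 January – 8 February 1996: 39 days, exemption €479,000 → (€809,000 − €479,000) × 1.45% × 39/366 = €509.8770
9 February – 26 February 1996: 18 days, exemption €642,000 → (€809,000 − €642,000) × 1.45% × 18/366 = €119.0902
27 February – 31 December 1996: 309 days, exemption €765,000 → (€809,000 − €765,000) × 1.45% × 309/366 = €538.6393
Total = €1,167.6066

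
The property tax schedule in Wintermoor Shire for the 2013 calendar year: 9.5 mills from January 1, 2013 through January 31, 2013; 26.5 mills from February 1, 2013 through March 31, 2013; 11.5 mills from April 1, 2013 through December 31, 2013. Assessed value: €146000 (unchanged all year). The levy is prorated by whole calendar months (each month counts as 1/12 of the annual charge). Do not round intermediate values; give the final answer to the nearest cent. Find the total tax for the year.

January 1 – January 31, 2013: 1 month at 9.5 mills → €146000 × 0.95% × 1/12 = €115.5833
February 1 – March 31, 2013: 2 months at 26.5 mills → €146000 × 2.65% × 2/12 = €644.8333
April 1 – December 31, 2013: 9 months at 11.5 mills → €146000 × 1.15% × 9/12 = €1259.2500
Total = €2019.6667

€2019.67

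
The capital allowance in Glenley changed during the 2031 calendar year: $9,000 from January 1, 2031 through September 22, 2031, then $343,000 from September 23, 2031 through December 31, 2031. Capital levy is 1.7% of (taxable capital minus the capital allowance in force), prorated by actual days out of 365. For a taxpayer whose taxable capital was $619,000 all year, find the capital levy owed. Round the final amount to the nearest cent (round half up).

January 1 – September 22, 2031: 265 days, exemption $9,000 → ($619,000 − $9,000) × 1.7% × 265/365 = $7,528.9041
September 23 – December 31, 2031: 100 days, exemption $343,000 → ($619,000 − $343,000) × 1.7% × 100/365 = $1,285.4795
Total = $8,814.3836

$8,814.38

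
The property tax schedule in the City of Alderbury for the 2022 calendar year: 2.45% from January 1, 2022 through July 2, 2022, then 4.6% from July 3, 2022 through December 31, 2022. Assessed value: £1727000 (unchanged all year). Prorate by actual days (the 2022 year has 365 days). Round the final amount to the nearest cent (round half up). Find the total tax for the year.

£60825.89

January 1 – July 2, 2022: 183 days at 2.45% → £1727000 × 2.45% × 183/365 = £21213.7110
July 3 – December 31, 2022: 182 days at 4.6% → £1727000 × 4.6% × 182/365 = £39612.1753
Total = £60825.8863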